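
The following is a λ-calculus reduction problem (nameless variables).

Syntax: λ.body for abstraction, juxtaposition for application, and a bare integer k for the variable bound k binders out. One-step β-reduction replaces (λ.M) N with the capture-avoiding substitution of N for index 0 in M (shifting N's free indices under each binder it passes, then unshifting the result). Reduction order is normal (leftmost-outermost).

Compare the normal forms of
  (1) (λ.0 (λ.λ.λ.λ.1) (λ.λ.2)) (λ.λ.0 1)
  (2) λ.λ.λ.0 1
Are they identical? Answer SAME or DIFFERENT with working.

Term A:
  start: (λ.0 (λ.λ.λ.λ.1) (λ.λ.2)) (λ.λ.0 1)
  →1  (λ.λ.0 1) (λ.λ.λ.λ.1) (λ.λ.λ.λ.0 1)
  →2  (λ.0 (λ.λ.λ.λ.1)) (λ.λ.λ.λ.0 1)
  →3  (λ.λ.λ.λ.0 1) (λ.λ.λ.λ.1)
  →4  λ.λ.λ.0 1

Term B:
  start: λ.λ.λ.0 1

Answer: SAME — A ⇓ λ.λ.λ.0 1, B ⇓ λ.λ.λ.0 1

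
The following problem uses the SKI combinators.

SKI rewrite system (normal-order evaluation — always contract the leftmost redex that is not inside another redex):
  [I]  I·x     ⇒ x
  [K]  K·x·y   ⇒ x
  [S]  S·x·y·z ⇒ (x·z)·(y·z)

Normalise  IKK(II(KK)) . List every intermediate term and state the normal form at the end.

  start: IKK(II(KK))
  →1  KK(II(KK))
  →2  K

Answer: normal form = K  (in 2 steps)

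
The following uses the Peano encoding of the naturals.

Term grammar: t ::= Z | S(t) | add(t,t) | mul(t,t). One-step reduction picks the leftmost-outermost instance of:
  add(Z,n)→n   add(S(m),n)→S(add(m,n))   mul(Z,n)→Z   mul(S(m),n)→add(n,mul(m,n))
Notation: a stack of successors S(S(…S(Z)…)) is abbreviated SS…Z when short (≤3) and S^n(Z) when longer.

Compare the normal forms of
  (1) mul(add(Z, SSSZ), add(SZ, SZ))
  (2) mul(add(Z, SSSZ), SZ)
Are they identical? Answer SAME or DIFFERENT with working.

Answer: DIFFERENT — A ⇓ S^6(Z), B ⇓ SSSZ

Derivation:
Term A:
  start: mul(add(Z, SSSZ), add(SZ, SZ))
  →1  mul(SSSZ, add(SZ, SZ))
  →2  add(add(SZ, SZ), mul(SSZ, add(SZ, SZ)))
  →3  add(S(add(Z, SZ)), mul(SSZ, add(SZ, SZ)))
  →4  S(add(add(Z, SZ), mul(SSZ, add(SZ, SZ))))
  →5  S(add(SZ, mul(SSZ, add(SZ, SZ))))
  →6  S(S(add(Z, mul(SSZ, add(SZ, SZ)))))
  →7  S(S(mul(SSZ, add(SZ, SZ))))
  →8  S(S(add(add(SZ, SZ), mul(SZ, add(SZ, SZ)))))
  →9  S(S(add(S(add(Z, SZ)), mul(SZ, add(SZ, SZ)))))
  →10  S(S(S(add(add(Z, SZ), mul(SZ, add(SZ, SZ))))))
  →11  S(S(S(add(SZ, mul(SZ, add(SZ, SZ))))))
  →12  S(S(S(S(add(Z, mul(SZ, add(SZ, SZ)))))))
  →13  S(S(S(S(mul(SZ, add(SZ, SZ))))))
  →14  S(S(S(S(add(add(SZ, SZ), mul(Z, add(SZ, SZ)))))))
  →15  S(S(S(S(add(S(add(Z, SZ)), mul(Z, add(SZ, SZ)))))))
  →16  S(S(S(S(S(add(add(Z, SZ), mul(Z, add(SZ, SZ))))))))
  →17  S(S(S(S(S(add(SZ, mul(Z, add(SZ, SZ))))))))
  →18  S(S(S(S(S(S(add(Z, mul(Z, add(SZ, SZ)))))))))
  →19  S(S(S(S(S(S(mul(Z, add(SZ, SZ))))))))
  →20  S^6(Z)

Term B:
  start: mul(add(Z, SSSZ), SZ)
  →1  mul(SSSZ, SZ)
  →2  add(SZ, mul(SSZ, SZ))
  →3  S(add(Z, mul(SSZ, SZ)))
  →4  S(mul(SSZ, SZ))
  →5  S(add(SZ, mul(SZ, SZ)))
  →6  S(S(add(Z, mul(SZ, SZ))))
  →7  S(S(mul(SZ, SZ)))
  →8  S(S(add(SZ, mul(Z, SZ))))
  →9  S(S(S(add(Z, mul(Z, SZ)))))
  →10  S(S(S(mul(Z, SZ))))
  →11  SSSZ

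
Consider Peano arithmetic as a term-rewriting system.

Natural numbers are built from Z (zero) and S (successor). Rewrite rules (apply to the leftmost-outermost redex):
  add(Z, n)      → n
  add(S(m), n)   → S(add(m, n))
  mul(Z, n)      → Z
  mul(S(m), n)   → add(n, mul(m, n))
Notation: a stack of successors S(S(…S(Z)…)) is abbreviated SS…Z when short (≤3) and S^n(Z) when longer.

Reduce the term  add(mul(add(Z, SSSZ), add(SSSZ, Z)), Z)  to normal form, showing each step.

Answer: normal form = S^9(Z)  (in 39 steps)

Derivation:
  start: add(mul(add(Z, SSSZ), add(SSSZ, Z)), Z)
  [1] add(mul(SSSZ, add(SSSZ, Z)), Z)
  [2] add(add(add(SSSZ, Z), mul(SSZ, add(SSSZ, Z))), Z)
  [3] add(add(S(add(SSZ, Z)), mul(SSZ, add(SSSZ, Z))), Z)
  [4] add(S(add(add(SSZ, Z), mul(SSZ, add(SSSZ, Z)))), Z)
  [5] S(add(add(add(SSZ, Z), mul(SSZ, add(SSSZ, Z))), Z))
  [6] S(add(add(S(add(SZ, Z)), mul(SSZ, add(SSSZ, Z))), Z))
  [7] S(add(S(add(add(SZ, Z), mul(SSZ, add(SSSZ, Z)))), Z))
  [8] S(S(add(add(add(SZ, Z), mul(SSZ, add(SSSZ, Z))), Z)))
  [9] S(S(add(add(S(add(Z, Z)), mul(SSZ, add(SSSZ, Z))), Z)))
  [10] S(S(add(S(add(add(Z, Z), mul(SSZ, add(SSSZ, Z)))), Z)))
  [11] S(S(S(add(add(add(Z, Z), mul(SSZ, add(SSSZ, Z))), Z))))
  [12] S(S(S(add(add(Z, mul(SSZ, add(SSSZ, Z))), Z))))
  [13] S(S(S(add(mul(SSZ, add(SSSZ, Z)), Z))))
  [14] S(S(S(add(add(add(SSSZ, Z), mul(SZ, add(SSSZ, Z))), Z))))
  [15] S(S(S(add(add(S(add(SSZ, Z)), mul(SZ, add(SSSZ, Z))), Z))))
  [16] S(S(S(add(S(add(add(SSZ, Z), mul(SZ, add(SSSZ, Z)))), Z))))
  [17] S(S(S(S(add(add(add(SSZ, Z), mul(SZ, add(SSSZ, Z))), Z)))))
  [18] S(S(S(S(add(add(S(add(SZ, Z)), mul(SZ, add(SSSZ, Z))), Z)))))
  [19] S(S(S(S(add(S(add(add(SZ, Z), mul(SZ, add(SSSZ, Z)))), Z)))))
  [20] S(S(S(S(S(add(add(add(SZ, Z), mul(SZ, add(SSSZ, Z))), Z))))))
  [21] S(S(S(S(S(add(add(S(add(Z, Z)), mul(SZ, add(SSSZ, Z))), Z))))))
  [22] S(S(S(S(S(add(S(add(add(Z, Z), mul(SZ, add(SSSZ, Z)))), Z))))))
  [23] S(S(S(S(S(S(add(add(add(Z, Z), mul(SZ, add(SSSZ, Z))), Z)))))))
  [24] S(S(S(S(S(S(add(add(Z, mul(SZ, add(SSSZ, Z))), Z)))))))
  [25] S(S(S(S(S(S(add(mul(SZ, add(SSSZ, Z)), Z)))))))
  [26] S(S(S(S(S(S(add(add(add(SSSZ, Z), mul(Z, add(SSSZ, Z))), Z)))))))
  [27] S(S(S(S(S(S(add(add(S(add(SSZ, Z)), mul(Z, add(SSSZ, Z))), Z)))))))
  [28] S(S(S(S(S(S(add(S(add(add(SSZ, Z), mul(Z, add(SSSZ, Z)))), Z)))))))
  [29] S(S(S(S(S(S(S(add(add(add(SSZ, Z), mul(Z, add(SSSZ, Z))), Z))))))))
  [30] S(S(S(S(S(S(S(add(add(S(add(SZ, Z)), mul(Z, add(SSSZ, Z))), Z))))))))
  [31] S(S(S(S(S(S(S(add(S(add(add(SZ, Z), mul(Z, add(SSSZ, Z)))), Z))))))))
  [32] S(S(S(S(S(S(S(S(add(add(add(SZ, Z), mul(Z, add(SSSZ, Z))), Z)))))))))
  [33] S(S(S(S(S(S(S(S(add(add(S(add(Z, Z)), mul(Z, add(SSSZ, Z))), Z)))))))))
  [34] S(S(S(S(S(S(S(S(add(S(add(add(Z, Z), mul(Z, add(SSSZ, Z)))), Z)))))))))
  [35] S(S(S(S(S(S(S(S(S(add(add(add(Z, Z), mul(Z, add(SSSZ, Z))), Z))))))))))
  [36] S(S(S(S(S(S(S(S(S(add(add(Z, mul(Z, add(SSSZ, Z))), Z))))))))))
  [37] S(S(S(S(S(S(S(S(S(add(mul(Z, add(SSSZ, Z)), Z))))))))))
  [38] S(S(S(S(S(S(S(S(S(add(Z, Z))))))))))
  [39] S^9(Z)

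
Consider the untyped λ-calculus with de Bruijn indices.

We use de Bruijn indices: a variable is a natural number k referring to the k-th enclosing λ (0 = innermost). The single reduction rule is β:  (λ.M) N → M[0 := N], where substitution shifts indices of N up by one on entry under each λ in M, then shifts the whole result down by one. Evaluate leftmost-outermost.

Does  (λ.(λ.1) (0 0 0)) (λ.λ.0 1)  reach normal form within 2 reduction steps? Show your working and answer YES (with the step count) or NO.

  start: (λ.(λ.1) (0 0 0)) (λ.λ.0 1)
  [1] (λ.λ.λ.0 1) ((λ.λ.0 1) (λ.λ.0 1) (λ.λ.0 1))
  [2] λ.λ.0 1

Answer: YES — reaches normal form λ.λ.0 1 in 2 ≤ 2 steps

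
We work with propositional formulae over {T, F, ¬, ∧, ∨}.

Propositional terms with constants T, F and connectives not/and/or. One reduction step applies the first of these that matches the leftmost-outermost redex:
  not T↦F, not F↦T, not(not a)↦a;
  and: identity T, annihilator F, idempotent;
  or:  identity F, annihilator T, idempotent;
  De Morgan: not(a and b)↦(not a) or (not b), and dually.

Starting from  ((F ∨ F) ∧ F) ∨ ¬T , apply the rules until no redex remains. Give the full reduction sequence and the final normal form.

Answer: normal form = F  (in 3 steps)

Derivation:
  start: ((F ∨ F) ∧ F) ∨ ¬T
  step 1: F ∨ ¬T
  step 2: ¬T
  step 3: F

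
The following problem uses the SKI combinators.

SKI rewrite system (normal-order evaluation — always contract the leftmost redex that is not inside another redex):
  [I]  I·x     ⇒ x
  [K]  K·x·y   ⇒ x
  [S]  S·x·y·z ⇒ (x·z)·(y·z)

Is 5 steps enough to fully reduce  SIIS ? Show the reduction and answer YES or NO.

  start: SIIS
  [1] IS(IS)
  [2] S(IS)
  [3] SS

Answer: YES — reaches normal form SS in 3 ≤ 5 steps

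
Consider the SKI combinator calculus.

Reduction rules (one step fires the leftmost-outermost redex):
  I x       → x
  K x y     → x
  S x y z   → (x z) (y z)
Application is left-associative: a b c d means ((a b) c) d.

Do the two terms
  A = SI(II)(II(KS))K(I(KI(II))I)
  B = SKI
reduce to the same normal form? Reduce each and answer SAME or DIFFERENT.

Term A:
  start: SI(II)(II(KS))K(I(KI(II))I)
  →1  I(II(KS))(II(II(KS)))K(I(KI(II))I)
  →2  II(KS)(II(II(KS)))K(I(KI(II))I)
  →3  I(KS)(II(II(KS)))K(I(KI(II))I)
  →4  KS(II(II(KS)))K(I(KI(II))I)
  →5  SK(I(KI(II))I)
  →6  SK(KI(II)I)
  →7  SK(II)
  →8  SKI

Term B:
  start: SKI

Answer: SAME — A ⇓ SKI, B ⇓ SKI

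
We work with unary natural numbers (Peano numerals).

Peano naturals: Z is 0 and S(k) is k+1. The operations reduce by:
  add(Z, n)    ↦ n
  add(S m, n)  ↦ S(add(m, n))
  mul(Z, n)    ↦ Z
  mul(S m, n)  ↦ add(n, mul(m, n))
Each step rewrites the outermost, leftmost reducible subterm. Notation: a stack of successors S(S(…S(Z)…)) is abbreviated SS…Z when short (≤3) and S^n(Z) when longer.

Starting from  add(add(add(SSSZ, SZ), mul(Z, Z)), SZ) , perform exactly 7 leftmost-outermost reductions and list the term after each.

Answer: after 7 steps: S(S(add(add(S(add(Z, SZ)), mul(Z, Z)), SZ)))

Working:
  start: add(add(add(SSSZ, SZ), mul(Z, Z)), SZ)
  step 1: add(add(S(add(SSZ, SZ)), mul(Z, Z)), SZ)
  step 2: add(S(add(add(SSZ, SZ), mul(Z, Z))), SZ)
  step 3: S(add(add(add(SSZ, SZ), mul(Z, Z)), SZ))
  step 4: S(add(add(S(add(SZ, SZ)), mul(Z, Z)), SZ))
  step 5: S(add(S(add(add(SZ, SZ), mul(Z, Z))), SZ))
  step 6: S(S(add(add(add(SZ, SZ), mul(Z, Z)), SZ)))
  step 7: S(S(add(add(S(add(Z, SZ)), mul(Z, Z)), SZ)))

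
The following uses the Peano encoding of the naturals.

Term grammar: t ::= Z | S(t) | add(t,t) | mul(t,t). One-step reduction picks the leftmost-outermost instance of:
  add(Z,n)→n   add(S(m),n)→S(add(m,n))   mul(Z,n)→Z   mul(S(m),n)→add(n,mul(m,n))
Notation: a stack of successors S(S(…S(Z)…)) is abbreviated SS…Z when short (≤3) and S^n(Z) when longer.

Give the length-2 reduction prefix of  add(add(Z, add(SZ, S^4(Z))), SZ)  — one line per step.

Answer: after 2 steps: add(S(add(Z, S^4(Z))), SZ)

Working:
  start: add(add(Z, add(SZ, S^4(Z))), SZ)
  step 1: add(add(SZ, S^4(Z)), SZ)
  step 2: add(S(add(Z, S^4(Z))), SZ)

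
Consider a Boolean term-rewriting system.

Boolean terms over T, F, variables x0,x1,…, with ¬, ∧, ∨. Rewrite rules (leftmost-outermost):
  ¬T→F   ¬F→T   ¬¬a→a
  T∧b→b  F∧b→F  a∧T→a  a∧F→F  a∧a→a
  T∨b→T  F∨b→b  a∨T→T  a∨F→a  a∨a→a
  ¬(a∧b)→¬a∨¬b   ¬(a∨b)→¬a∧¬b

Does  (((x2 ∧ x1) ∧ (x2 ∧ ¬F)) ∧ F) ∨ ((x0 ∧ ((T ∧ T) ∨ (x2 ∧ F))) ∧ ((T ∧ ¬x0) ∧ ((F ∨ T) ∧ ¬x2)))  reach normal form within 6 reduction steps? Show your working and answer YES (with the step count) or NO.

  start: (((x2 ∧ x1) ∧ (x2 ∧ ¬F)) ∧ F) ∨ ((x0 ∧ ((T ∧ T) ∨ (x2 ∧ F))) ∧ ((T ∧ ¬x0) ∧ ((F ∨ T) ∧ ¬x2)))
  step 1: F ∨ ((x0 ∧ ((T ∧ T) ∨ (x2 ∧ F))) ∧ ((T ∧ ¬x0) ∧ ((F ∨ T) ∧ ¬x2)))
  step 2: (x0 ∧ ((T ∧ T) ∨ (x2 ∧ F))) ∧ ((T ∧ ¬x0) ∧ ((F ∨ T) ∧ ¬x2))
  step 3: (x0 ∧ (T ∨ (x2 ∧ F))) ∧ ((T ∧ ¬x0) ∧ ((F ∨ T) ∧ ¬x2))
  step 4: (x0 ∧ T) ∧ ((T ∧ ¬x0) ∧ ((F ∨ T) ∧ ¬x2))
  step 5: x0 ∧ ((T ∧ ¬x0) ∧ ((F ∨ T) ∧ ¬x2))
  step 6: x0 ∧ (¬x0 ∧ ((F ∨ T) ∧ ¬x2))

Answer: NO — after 6 steps the term is x0 ∧ (¬x0 ∧ ((F ∨ T) ∧ ¬x2)), not yet normal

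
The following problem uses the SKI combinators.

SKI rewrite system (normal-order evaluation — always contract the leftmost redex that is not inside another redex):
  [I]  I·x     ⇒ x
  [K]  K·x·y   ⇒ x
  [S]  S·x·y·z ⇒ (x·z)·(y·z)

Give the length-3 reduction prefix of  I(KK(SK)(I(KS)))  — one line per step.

  start: I(KK(SK)(I(KS)))
  →1  KK(SK)(I(KS))
  →2  K(I(KS))
  →3  K(KS)

Answer: after 3 steps: K(KS)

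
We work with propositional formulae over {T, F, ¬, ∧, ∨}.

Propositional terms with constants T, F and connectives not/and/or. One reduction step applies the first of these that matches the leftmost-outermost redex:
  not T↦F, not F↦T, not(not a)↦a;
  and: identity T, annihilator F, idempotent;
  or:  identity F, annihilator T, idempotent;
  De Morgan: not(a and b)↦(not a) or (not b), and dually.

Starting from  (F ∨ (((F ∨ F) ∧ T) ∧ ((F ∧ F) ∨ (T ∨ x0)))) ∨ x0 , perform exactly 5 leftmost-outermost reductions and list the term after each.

Answer: after 5 steps: x0

Working:
  start: (F ∨ (((F ∨ F) ∧ T) ∧ ((F ∧ F) ∨ (T ∨ x0)))) ∨ x0
  →1  (((F ∨ F) ∧ T) ∧ ((F ∧ F) ∨ (T ∨ x0))) ∨ x0
  →2  ((F ∨ F) ∧ ((F ∧ F) ∨ (T ∨ x0))) ∨ x0
  →3  (F ∧ ((F ∧ F) ∨ (T ∨ x0))) ∨ x0
  →4  F ∨ x0
  →5  x0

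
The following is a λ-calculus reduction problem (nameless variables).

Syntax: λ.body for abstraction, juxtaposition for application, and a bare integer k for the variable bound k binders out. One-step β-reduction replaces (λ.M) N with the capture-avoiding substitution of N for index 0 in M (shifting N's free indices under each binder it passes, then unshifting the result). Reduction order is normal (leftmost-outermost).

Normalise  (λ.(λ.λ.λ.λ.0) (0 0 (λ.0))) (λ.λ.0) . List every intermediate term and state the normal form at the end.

  start: (λ.(λ.λ.λ.λ.0) (0 0 (λ.0))) (λ.λ.0)
  →1  (λ.λ.λ.λ.0) ((λ.λ.0) (λ.λ.0) (λ.0))
  →2  λ.λ.λ.0

Answer: normal form = λ.λ.λ.0  (in 2 steps)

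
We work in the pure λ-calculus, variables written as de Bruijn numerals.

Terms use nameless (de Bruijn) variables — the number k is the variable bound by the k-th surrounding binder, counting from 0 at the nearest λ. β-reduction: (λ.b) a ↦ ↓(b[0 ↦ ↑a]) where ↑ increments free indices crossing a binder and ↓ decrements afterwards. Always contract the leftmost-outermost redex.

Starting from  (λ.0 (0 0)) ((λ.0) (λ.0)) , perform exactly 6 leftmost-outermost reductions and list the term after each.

  start: (λ.0 (0 0)) ((λ.0) (λ.0))
  step 1: (λ.0) (λ.0) ((λ.0) (λ.0) ((λ.0) (λ.0)))
  step 2: (λ.0) ((λ.0) (λ.0) ((λ.0) (λ.0)))
  step 3: (λ.0) (λ.0) ((λ.0) (λ.0))
  step 4: (λ.0) ((λ.0) (λ.0))
  step 5: (λ.0) (λ.0)
  step 6: λ.0

Answer: after 6 steps: λ.0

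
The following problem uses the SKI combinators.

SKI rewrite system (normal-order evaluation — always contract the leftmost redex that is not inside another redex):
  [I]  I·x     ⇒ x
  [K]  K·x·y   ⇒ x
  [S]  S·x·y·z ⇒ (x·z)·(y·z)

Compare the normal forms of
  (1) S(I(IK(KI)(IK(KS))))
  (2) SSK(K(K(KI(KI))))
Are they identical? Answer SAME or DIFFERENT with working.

Answer: DIFFERENT — A ⇓ S(KI), B ⇓ S(K(KI))(K(K(KI)))

Derivation:
Term A:
  start: S(I(IK(KI)(IK(KS))))
  [1] S(IK(KI)(IK(KS)))
  [2] S(K(KI)(IK(KS)))
  [3] S(KI)

Term B:
  start: SSK(K(K(KI(KI))))
  [1] S(K(K(KI(KI))))(K(K(K(KI(KI)))))
  [2] S(K(KI))(K(K(K(KI(KI)))))
  [3] S(K(KI))(K(K(KI)))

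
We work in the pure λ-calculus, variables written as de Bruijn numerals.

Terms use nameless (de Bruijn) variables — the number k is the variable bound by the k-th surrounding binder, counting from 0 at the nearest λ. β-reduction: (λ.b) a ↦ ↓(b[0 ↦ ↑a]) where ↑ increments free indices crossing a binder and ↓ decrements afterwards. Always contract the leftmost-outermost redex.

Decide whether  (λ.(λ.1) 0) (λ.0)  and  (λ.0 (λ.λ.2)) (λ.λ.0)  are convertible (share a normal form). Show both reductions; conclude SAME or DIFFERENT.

Term A:
  start: (λ.(λ.1) 0) (λ.0)
  →1  (λ.λ.0) (λ.0)
  →2  λ.0

Term B:
  start: (λ.0 (λ.λ.2)) (λ.λ.0)
  →1  (λ.λ.0) (λ.λ.λ.λ.0)
  →2  λ.0

Answer: SAME — A ⇓ λ.0, B ⇓ λ.0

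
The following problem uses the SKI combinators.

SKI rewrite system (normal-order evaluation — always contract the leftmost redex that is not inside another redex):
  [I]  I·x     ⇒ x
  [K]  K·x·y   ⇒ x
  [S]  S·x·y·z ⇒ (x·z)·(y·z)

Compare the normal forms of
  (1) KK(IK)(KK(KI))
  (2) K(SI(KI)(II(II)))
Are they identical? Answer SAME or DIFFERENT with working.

Term A:
  start: KK(IK)(KK(KI))
  [1] K(KK(KI))
  [2] KK

Term B:
  start: K(SI(KI)(II(II)))
  [1] K(I(II(II))(KI(II(II))))
  [2] K(II(II)(KI(II(II))))
  [3] K(I(II)(KI(II(II))))
  [4] K(II(KI(II(II))))
  [5] K(I(KI(II(II))))
  [6] K(KI(II(II)))
  [7] KI

Answer: DIFFERENT — A ⇓ KK, B ⇓ KI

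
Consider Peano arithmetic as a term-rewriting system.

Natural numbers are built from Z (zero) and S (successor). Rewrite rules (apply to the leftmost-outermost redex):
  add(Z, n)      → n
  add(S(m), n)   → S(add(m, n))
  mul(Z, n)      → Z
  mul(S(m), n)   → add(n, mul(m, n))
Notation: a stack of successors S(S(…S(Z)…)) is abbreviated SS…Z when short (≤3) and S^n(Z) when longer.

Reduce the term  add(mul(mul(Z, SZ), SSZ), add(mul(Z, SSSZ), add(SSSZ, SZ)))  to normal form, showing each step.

Answer: normal form = S^4(Z)  (in 9 steps)

Reduction:
  start: add(mul(mul(Z, SZ), SSZ), add(mul(Z, SSSZ), add(SSSZ, SZ)))
  [1] add(mul(Z, SSZ), add(mul(Z, SSSZ), add(SSSZ, SZ)))
  [2] add(Z, add(mul(Z, SSSZ), add(SSSZ, SZ)))
  [3] add(mul(Z, SSSZ), add(SSSZ, SZ))
  [4] add(Z, add(SSSZ, SZ))
  [5] add(SSSZ, SZ)
  [6] S(add(SSZ, SZ))
  [7] S(S(add(SZ, SZ)))
  [8] S(S(S(add(Z, SZ))))
  [9] S^4(Z)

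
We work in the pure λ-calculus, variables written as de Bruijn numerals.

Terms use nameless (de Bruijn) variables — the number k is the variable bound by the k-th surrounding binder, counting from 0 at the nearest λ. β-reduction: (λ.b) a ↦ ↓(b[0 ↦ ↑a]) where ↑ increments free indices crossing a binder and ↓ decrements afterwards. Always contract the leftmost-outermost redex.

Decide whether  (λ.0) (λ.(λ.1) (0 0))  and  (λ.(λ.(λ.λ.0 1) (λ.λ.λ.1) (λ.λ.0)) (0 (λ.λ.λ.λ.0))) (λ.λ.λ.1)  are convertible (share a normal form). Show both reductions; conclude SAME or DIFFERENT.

Term A:
  start: (λ.0) (λ.(λ.1) (0 0))
  [1] λ.(λ.1) (0 0)
  [2] λ.0

Term B:
  start: (λ.(λ.(λ.λ.0 1) (λ.λ.λ.1) (λ.λ.0)) (0 (λ.λ.λ.λ.0))) (λ.λ.λ.1)
  [1] (λ.(λ.λ.0 1) (λ.λ.λ.1) (λ.λ.0)) ((λ.λ.λ.1) (λ.λ.λ.λ.0))
  [2] (λ.λ.0 1) (λ.λ.λ.1) (λ.λ.0)
  [3] (λ.0 (λ.λ.λ.1)) (λ.λ.0)
  [4] (λ.λ.0) (λ.λ.λ.1)
  [5] λ.0

Answer: SAME — A ⇓ λ.0, B ⇓ λ.0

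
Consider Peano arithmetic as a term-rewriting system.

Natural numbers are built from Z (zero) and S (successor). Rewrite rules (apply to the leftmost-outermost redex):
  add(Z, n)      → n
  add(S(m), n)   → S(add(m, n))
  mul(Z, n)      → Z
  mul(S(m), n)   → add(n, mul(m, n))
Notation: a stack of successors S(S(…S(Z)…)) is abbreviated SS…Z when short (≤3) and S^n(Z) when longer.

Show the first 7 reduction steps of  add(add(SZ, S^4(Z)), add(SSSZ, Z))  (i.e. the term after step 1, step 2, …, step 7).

  start: add(add(SZ, S^4(Z)), add(SSSZ, Z))
  [1] add(S(add(Z, S^4(Z))), add(SSSZ, Z))
  [2] S(add(add(Z, S^4(Z)), add(SSSZ, Z)))
  [3] S(add(S^4(Z), add(SSSZ, Z)))
  [4] S(S(add(SSSZ, add(SSSZ, Z))))
  [5] S(S(S(add(SSZ, add(SSSZ, Z)))))
  [6] S(S(S(S(add(SZ, add(SSSZ, Z))))))
  [7] S(S(S(S(S(add(Z, add(SSSZ, Z)))))))

Answer: after 7 steps: S(S(S(S(S(add(Z, add(SSSZ, Z)))))))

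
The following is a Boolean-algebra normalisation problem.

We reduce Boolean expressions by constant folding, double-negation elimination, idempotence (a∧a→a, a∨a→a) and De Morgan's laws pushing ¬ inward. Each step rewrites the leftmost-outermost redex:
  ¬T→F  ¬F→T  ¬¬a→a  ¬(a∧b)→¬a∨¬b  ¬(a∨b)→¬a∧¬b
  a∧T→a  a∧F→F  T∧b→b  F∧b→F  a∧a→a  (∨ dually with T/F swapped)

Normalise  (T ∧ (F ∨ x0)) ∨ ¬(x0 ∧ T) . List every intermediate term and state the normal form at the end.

Answer: normal form = x0 ∨ ¬x0  (in 5 steps)

Working:
  start: (T ∧ (F ∨ x0)) ∨ ¬(x0 ∧ T)
  [1] (F ∨ x0) ∨ ¬(x0 ∧ T)
  [2] x0 ∨ ¬(x0 ∧ T)
  [3] x0 ∨ (¬x0 ∨ ¬T)
  [4] x0 ∨ (¬x0 ∨ F)
  [5] x0 ∨ ¬x0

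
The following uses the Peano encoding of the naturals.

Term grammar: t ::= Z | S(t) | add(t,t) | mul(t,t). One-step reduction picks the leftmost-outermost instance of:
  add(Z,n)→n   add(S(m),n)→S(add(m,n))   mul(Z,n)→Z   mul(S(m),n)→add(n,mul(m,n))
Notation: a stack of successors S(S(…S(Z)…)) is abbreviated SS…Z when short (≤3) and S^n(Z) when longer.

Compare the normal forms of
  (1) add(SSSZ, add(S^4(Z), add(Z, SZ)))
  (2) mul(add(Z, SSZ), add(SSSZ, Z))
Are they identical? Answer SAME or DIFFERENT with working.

Term A:
  start: add(SSSZ, add(S^4(Z), add(Z, SZ)))
  [1] S(add(SSZ, add(S^4(Z), add(Z, SZ))))
  [2] S(S(add(SZ, add(S^4(Z), add(Z, SZ)))))
  [3] S(S(S(add(Z, add(S^4(Z), add(Z, SZ))))))
  [4] S(S(S(add(S^4(Z), add(Z, SZ)))))
  [5] S(S(S(S(add(SSSZ, add(Z, SZ))))))
  [6] S(S(S(S(S(add(SSZ, add(Z, SZ)))))))
  [7] S(S(S(S(S(S(add(SZ, add(Z, SZ))))))))
  [8] S(S(S(S(S(S(S(add(Z, add(Z, SZ)))))))))
  [9] S(S(S(S(S(S(S(add(Z, SZ))))))))
  [10] S^8(Z)

Term B:
  start: mul(add(Z, SSZ), add(SSSZ, Z))
  [1] mul(SSZ, add(SSSZ, Z))
  [2] add(add(SSSZ, Z), mul(SZ, add(SSSZ, Z)))
  [3] add(S(add(SSZ, Z)), mul(SZ, add(SSSZ, Z)))
  [4] S(add(add(SSZ, Z), mul(SZ, add(SSSZ, Z))))
  [5] S(add(S(add(SZ, Z)), mul(SZ, add(SSSZ, Z))))
  [6] S(S(add(add(SZ, Z), mul(SZ, add(SSSZ, Z)))))
  [7] S(S(add(S(add(Z, Z)), mul(SZ, add(SSSZ, Z)))))
  [8] S(S(S(add(add(Z, Z), mul(SZ, add(SSSZ, Z))))))
  [9] S(S(S(add(Z, mul(SZ, add(SSSZ, Z))))))
  [10] S(S(S(mul(SZ, add(SSSZ, Z)))))
  [11] S(S(S(add(add(SSSZ, Z), mul(Z, add(SSSZ, Z))))))
  [12] S(S(S(add(S(add(SSZ, Z)), mul(Z, add(SSSZ, Z))))))
  [13] S(S(S(S(add(add(SSZ, Z), mul(Z, add(SSSZ, Z)))))))
  [14] S(S(S(S(add(S(add(SZ, Z)), mul(Z, add(SSSZ, Z)))))))
  [15] S(S(S(S(S(add(add(SZ, Z), mul(Z, add(SSSZ, Z))))))))
  [16] S(S(S(S(S(add(S(add(Z, Z)), mul(Z, add(SSSZ, Z))))))))
  [17] S(S(S(S(S(S(add(add(Z, Z), mul(Z, add(SSSZ, Z)))))))))
  [18] S(S(S(S(S(S(add(Z, mul(Z, add(SSSZ, Z)))))))))
  [19] S(S(S(S(S(S(mul(Z, add(SSSZ, Z))))))))
  [20] S^6(Z)

Answer: DIFFERENT — A ⇓ S^8(Z), B ⇓ S^6(Z)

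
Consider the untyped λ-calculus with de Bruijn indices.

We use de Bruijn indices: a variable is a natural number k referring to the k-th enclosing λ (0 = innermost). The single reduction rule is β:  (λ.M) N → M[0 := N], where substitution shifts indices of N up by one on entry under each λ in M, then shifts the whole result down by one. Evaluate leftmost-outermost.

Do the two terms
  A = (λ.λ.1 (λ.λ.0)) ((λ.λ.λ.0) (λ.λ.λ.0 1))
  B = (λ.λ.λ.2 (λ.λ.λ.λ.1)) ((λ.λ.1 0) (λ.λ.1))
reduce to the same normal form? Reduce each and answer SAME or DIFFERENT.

Answer: DIFFERENT — A ⇓ λ.λ.0, B ⇓ λ.λ.λ.λ.λ.λ.λ.1

Working:
Term A:
  start: (λ.λ.1 (λ.λ.0)) ((λ.λ.λ.0) (λ.λ.λ.0 1))
  [1] λ.(λ.λ.λ.0) (λ.λ.λ.0 1) (λ.λ.0)
  [2] λ.(λ.λ.0) (λ.λ.0)
  [3] λ.λ.0

Term B:
  start: (λ.λ.λ.2 (λ.λ.λ.λ.1)) ((λ.λ.1 0) (λ.λ.1))
  [1] λ.λ.(λ.λ.1 0) (λ.λ.1) (λ.λ.λ.λ.1)
  [2] λ.λ.(λ.(λ.λ.1) 0) (λ.λ.λ.λ.1)
  [3] λ.λ.(λ.λ.1) (λ.λ.λ.λ.1)
  [4] λ.λ.λ.λ.λ.λ.λ.1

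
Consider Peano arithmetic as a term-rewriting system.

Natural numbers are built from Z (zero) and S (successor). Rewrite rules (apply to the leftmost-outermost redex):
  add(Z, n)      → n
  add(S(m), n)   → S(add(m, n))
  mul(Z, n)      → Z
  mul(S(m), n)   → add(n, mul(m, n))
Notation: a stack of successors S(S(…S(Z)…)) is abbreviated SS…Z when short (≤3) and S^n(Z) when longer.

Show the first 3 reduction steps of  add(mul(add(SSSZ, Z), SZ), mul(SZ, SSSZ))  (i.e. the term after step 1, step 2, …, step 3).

  start: add(mul(add(SSSZ, Z), SZ), mul(SZ, SSSZ))
  step 1: add(mul(S(add(SSZ, Z)), SZ), mul(SZ, SSSZ))
  step 2: add(add(SZ, mul(add(SSZ, Z), SZ)), mul(SZ, SSSZ))
  step 3: add(S(add(Z, mul(add(SSZ, Z), SZ))), mul(SZ, SSSZ))

Answer: after 3 steps: add(S(add(Z, mul(add(SSZ, Z), SZ))), mul(SZ, SSSZ))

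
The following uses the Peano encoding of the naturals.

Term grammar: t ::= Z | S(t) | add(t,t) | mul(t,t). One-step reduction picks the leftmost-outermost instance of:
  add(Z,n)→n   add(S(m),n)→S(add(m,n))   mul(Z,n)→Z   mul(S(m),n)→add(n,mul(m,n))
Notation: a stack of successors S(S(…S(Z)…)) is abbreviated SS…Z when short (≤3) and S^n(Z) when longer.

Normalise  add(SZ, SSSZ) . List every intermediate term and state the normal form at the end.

Answer: normal form = S^4(Z)  (in 2 steps)

Working:
  start: add(SZ, SSSZ)
  →1  S(add(Z, SSSZ))
  →2  S^4(Z)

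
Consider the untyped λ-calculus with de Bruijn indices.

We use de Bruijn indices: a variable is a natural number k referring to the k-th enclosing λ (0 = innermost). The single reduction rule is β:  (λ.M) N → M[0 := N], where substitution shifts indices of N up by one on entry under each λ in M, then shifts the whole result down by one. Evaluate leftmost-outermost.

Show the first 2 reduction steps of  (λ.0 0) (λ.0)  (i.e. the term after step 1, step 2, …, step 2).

  start: (λ.0 0) (λ.0)
  [1] (λ.0) (λ.0)
  [2] λ.0

Answer: after 2 steps: λ.0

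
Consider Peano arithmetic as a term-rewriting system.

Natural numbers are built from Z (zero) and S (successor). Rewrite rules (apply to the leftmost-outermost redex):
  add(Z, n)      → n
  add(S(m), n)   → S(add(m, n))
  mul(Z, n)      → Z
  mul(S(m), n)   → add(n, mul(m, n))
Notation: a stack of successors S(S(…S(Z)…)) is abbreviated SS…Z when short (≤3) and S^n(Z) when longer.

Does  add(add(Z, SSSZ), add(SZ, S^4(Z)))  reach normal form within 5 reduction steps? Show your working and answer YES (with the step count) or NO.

Answer: NO — after 5 steps the term is S(S(S(add(SZ, S^4(Z))))), not yet normal

Derivation:
  start: add(add(Z, SSSZ), add(SZ, S^4(Z)))
  →1  add(SSSZ, add(SZ, S^4(Z)))
  →2  S(add(SSZ, add(SZ, S^4(Z))))
  →3  S(S(add(SZ, add(SZ, S^4(Z)))))
  →4  S(S(S(add(Z, add(SZ, S^4(Z))))))
  →5  S(S(S(add(SZ, S^4(Z)))))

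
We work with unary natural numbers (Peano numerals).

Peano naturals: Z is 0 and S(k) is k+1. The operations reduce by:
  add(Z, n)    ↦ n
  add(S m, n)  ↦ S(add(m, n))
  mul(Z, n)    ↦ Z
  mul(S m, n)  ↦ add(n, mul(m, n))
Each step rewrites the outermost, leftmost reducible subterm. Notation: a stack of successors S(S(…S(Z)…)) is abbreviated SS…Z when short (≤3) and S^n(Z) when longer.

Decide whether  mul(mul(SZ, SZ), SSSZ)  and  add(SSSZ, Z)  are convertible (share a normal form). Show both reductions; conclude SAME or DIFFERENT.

Term A:
  start: mul(mul(SZ, SZ), SSSZ)
  [1] mul(add(SZ, mul(Z, SZ)), SSSZ)
  [2] mul(S(add(Z, mul(Z, SZ))), SSSZ)
  [3] add(SSSZ, mul(add(Z, mul(Z, SZ)), SSSZ))
  [4] S(add(SSZ, mul(add(Z, mul(Z, SZ)), SSSZ)))
  [5] S(S(add(SZ, mul(add(Z, mul(Z, SZ)), SSSZ))))
  [6] S(S(S(add(Z, mul(add(Z, mul(Z, SZ)), SSSZ)))))
  [7] S(S(S(mul(add(Z, mul(Z, SZ)), SSSZ))))
  [8] S(S(S(mul(mul(Z, SZ), SSSZ))))
  [9] S(S(S(mul(Z, SSSZ))))
  [10] SSSZ

Term B:
  start: add(SSSZ, Z)
  [1] S(add(SSZ, Z))
  [2] S(S(add(SZ, Z)))
  [3] S(S(S(add(Z, Z))))
  [4] SSSZ

Answer: SAME — A ⇓ SSSZ, B ⇓ SSSZ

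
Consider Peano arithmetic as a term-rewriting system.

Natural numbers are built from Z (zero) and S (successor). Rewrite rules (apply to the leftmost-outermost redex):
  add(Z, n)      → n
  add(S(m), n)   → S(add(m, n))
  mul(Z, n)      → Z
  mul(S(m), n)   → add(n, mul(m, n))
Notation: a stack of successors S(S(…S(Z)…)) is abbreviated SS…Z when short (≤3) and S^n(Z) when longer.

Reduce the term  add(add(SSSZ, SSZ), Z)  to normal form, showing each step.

Answer: normal form = S^5(Z)  (in 10 steps)

Reduction:
  start: add(add(SSSZ, SSZ), Z)
  →1  add(S(add(SSZ, SSZ)), Z)
  →2  S(add(add(SSZ, SSZ), Z))
  →3  S(add(S(add(SZ, SSZ)), Z))
  →4  S(S(add(add(SZ, SSZ), Z)))
  →5  S(S(add(S(add(Z, SSZ)), Z)))
  →6  S(S(S(add(add(Z, SSZ), Z))))
  →7  S(S(S(add(SSZ, Z))))
  →8  S(S(S(S(add(SZ, Z)))))
  →9  S(S(S(S(S(add(Z, Z))))))
  →10  S^5(Z)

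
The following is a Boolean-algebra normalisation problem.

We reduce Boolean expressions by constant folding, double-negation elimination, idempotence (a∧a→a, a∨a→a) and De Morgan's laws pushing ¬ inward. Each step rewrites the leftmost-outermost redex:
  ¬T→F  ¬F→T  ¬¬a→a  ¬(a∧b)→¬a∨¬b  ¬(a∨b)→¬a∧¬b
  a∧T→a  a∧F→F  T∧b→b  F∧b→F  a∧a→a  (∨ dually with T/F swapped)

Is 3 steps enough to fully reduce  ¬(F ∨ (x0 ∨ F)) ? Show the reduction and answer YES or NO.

  start: ¬(F ∨ (x0 ∨ F))
  step 1: ¬F ∧ ¬(x0 ∨ F)
  step 2: T ∧ ¬(x0 ∨ F)
  step 3: ¬(x0 ∨ F)

Answer: NO — after 3 steps the term is ¬(x0 ∨ F), not yet normal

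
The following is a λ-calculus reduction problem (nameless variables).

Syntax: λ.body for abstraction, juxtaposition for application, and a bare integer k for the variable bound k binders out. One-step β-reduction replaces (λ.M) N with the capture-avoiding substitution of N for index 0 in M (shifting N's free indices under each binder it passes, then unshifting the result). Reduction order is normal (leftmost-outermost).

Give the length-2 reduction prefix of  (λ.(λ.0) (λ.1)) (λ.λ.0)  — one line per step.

Answer: after 2 steps: λ.λ.λ.0

Derivation:
  start: (λ.(λ.0) (λ.1)) (λ.λ.0)
  [1] (λ.0) (λ.λ.λ.0)
  [2] λ.λ.λ.0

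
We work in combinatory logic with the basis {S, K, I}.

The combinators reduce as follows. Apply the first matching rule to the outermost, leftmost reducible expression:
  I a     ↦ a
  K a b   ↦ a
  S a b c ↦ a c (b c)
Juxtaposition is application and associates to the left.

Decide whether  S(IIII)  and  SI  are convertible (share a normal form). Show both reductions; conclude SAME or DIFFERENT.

Term A:
  start: S(IIII)
  →1  S(III)
  →2  S(II)
  →3  SI

Term B:
  start: SI

Answer: SAME — A ⇓ SI, B ⇓ SI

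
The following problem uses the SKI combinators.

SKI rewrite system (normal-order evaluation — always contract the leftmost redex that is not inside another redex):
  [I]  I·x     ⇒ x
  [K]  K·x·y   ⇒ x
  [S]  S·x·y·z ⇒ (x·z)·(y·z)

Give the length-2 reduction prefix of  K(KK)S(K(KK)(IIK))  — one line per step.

Answer: after 2 steps: K

Reduction:
  start: K(KK)S(K(KK)(IIK))
  [1] KK(K(KK)(IIK))
  [2] K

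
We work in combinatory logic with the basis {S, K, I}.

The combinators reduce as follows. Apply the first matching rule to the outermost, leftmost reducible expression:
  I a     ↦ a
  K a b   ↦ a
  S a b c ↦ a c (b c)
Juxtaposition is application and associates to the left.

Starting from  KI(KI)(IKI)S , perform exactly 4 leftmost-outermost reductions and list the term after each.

Answer: after 4 steps: I

Derivation:
  start: KI(KI)(IKI)S
  →1  I(IKI)S
  →2  IKIS
  →3  KIS
  →4  I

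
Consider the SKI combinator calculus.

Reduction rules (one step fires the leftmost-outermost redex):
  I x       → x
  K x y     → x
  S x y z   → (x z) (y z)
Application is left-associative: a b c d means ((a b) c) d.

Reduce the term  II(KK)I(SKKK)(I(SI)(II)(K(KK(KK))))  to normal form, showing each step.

  start: II(KK)I(SKKK)(I(SI)(II)(K(KK(KK))))
  [1] I(KK)I(SKKK)(I(SI)(II)(K(KK(KK))))
  [2] KKI(SKKK)(I(SI)(II)(K(KK(KK))))
  [3] K(SKKK)(I(SI)(II)(K(KK(KK))))
  [4] SKKK
  [5] KK(KK)
  [6] K

Answer: normal form = K  (in 6 steps)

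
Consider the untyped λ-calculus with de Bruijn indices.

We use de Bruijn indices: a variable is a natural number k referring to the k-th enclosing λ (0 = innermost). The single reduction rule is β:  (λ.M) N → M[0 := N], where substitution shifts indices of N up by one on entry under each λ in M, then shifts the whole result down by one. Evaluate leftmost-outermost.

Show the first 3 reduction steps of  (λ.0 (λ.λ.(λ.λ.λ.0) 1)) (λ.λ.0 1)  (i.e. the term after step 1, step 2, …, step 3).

Answer: after 3 steps: λ.0 (λ.λ.λ.λ.0)

Derivation:
  start: (λ.0 (λ.λ.(λ.λ.λ.0) 1)) (λ.λ.0 1)
  →1  (λ.λ.0 1) (λ.λ.(λ.λ.λ.0) 1)
  →2  λ.0 (λ.λ.(λ.λ.λ.0) 1)
  →3  λ.0 (λ.λ.λ.λ.0)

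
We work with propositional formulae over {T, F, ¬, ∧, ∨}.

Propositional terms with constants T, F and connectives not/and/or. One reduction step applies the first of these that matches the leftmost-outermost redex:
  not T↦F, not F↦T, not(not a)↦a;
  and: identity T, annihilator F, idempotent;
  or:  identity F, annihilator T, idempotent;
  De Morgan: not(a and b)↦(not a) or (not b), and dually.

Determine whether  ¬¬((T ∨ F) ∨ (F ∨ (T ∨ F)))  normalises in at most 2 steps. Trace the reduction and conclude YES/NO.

Answer: NO — after 2 steps the term is T ∨ (F ∨ (T ∨ F)), not yet normal

Derivation:
  start: ¬¬((T ∨ F) ∨ (F ∨ (T ∨ F)))
  step 1: (T ∨ F) ∨ (F ∨ (T ∨ F))
  step 2: T ∨ (F ∨ (T ∨ F))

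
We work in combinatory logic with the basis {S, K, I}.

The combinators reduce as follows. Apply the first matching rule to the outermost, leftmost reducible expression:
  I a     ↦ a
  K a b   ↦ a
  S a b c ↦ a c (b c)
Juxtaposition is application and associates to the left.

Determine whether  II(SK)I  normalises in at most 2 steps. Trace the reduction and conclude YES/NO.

  start: II(SK)I
  [1] I(SK)I
  [2] SKI

Answer: YES — reaches normal form SKI in 2 ≤ 2 steps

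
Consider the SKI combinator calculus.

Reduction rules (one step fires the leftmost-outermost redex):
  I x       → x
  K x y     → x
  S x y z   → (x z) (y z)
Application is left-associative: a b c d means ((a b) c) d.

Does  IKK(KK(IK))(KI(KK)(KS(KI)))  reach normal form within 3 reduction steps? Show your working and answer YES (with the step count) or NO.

  start: IKK(KK(IK))(KI(KK)(KS(KI)))
  step 1: KK(KK(IK))(KI(KK)(KS(KI)))
  step 2: K(KI(KK)(KS(KI)))
  step 3: K(I(KS(KI)))

Answer: NO — after 3 steps the term is K(I(KS(KI))), not yet normal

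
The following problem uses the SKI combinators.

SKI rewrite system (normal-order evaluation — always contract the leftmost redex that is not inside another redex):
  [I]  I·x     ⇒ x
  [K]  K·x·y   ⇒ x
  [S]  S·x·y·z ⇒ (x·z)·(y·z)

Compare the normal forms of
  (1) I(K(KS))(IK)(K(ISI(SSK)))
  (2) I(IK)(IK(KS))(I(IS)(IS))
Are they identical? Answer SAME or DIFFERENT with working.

Term A:
  start: I(K(KS))(IK)(K(ISI(SSK)))
  →1  K(KS)(IK)(K(ISI(SSK)))
  →2  KS(K(ISI(SSK)))
  →3  S

Term B:
  start: I(IK)(IK(KS))(I(IS)(IS))
  →1  IK(IK(KS))(I(IS)(IS))
  →2  K(IK(KS))(I(IS)(IS))
  →3  IK(KS)
  →4  K(KS)

Answer: DIFFERENT — A ⇓ S, B ⇓ K(KS)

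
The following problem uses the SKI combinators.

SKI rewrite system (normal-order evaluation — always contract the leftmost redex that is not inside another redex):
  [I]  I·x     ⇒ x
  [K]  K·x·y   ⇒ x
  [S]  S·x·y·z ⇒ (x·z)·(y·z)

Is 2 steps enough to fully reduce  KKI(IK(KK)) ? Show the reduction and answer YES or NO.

  start: KKI(IK(KK))
  step 1: K(IK(KK))
  step 2: K(K(KK))

Answer: YES — reaches normal form K(K(KK)) in 2 ≤ 2 steps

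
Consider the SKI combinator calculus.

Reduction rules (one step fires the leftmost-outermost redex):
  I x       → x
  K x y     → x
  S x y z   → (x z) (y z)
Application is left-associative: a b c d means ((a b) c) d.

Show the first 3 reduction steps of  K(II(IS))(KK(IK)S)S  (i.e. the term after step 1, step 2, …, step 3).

Answer: after 3 steps: ISS

Derivation:
  start: K(II(IS))(KK(IK)S)S
  →1  II(IS)S
  →2  I(IS)S
  →3  ISS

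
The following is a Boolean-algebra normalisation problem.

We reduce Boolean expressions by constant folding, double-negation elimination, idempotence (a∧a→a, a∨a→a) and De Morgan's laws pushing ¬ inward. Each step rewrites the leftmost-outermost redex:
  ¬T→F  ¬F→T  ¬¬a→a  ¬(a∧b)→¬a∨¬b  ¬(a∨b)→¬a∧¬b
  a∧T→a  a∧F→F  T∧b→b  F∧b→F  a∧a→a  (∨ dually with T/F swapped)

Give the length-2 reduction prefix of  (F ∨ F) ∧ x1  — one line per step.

Answer: after 2 steps: F

Working:
  start: (F ∨ F) ∧ x1
  →1  F ∧ x1
  →2  F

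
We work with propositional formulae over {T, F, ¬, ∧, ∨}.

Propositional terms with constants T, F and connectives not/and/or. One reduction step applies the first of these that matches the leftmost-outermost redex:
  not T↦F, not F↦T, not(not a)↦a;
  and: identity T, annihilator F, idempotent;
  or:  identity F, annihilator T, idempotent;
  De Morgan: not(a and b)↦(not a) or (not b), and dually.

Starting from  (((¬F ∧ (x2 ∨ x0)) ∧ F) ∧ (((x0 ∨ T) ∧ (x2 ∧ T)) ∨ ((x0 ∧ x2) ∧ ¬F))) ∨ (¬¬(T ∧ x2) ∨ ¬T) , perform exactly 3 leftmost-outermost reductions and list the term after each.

Answer: after 3 steps: ¬¬(T ∧ x2) ∨ ¬T

Working:
  start: (((¬F ∧ (x2 ∨ x0)) ∧ F) ∧ (((x0 ∨ T) ∧ (x2 ∧ T)) ∨ ((x0 ∧ x2) ∧ ¬F))) ∨ (¬¬(T ∧ x2) ∨ ¬T)
  [1] (F ∧ (((x0 ∨ T) ∧ (x2 ∧ T)) ∨ ((x0 ∧ x2) ∧ ¬F))) ∨ (¬¬(T ∧ x2) ∨ ¬T)
  [2] F ∨ (¬¬(T ∧ x2) ∨ ¬T)
  [3] ¬¬(T ∧ x2) ∨ ¬T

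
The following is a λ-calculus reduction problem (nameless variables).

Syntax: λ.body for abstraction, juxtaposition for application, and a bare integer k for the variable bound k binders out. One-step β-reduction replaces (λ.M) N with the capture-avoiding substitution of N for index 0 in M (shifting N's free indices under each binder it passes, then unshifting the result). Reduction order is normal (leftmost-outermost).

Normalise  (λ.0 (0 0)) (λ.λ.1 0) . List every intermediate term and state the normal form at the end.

  start: (λ.0 (0 0)) (λ.λ.1 0)
  →1  (λ.λ.1 0) ((λ.λ.1 0) (λ.λ.1 0))
  →2  λ.(λ.λ.1 0) (λ.λ.1 0) 0
  →3  λ.(λ.(λ.λ.1 0) 0) 0
  →4  λ.(λ.λ.1 0) 0
  →5  λ.λ.1 0

Answer: normal form = λ.λ.1 0  (in 5 steps)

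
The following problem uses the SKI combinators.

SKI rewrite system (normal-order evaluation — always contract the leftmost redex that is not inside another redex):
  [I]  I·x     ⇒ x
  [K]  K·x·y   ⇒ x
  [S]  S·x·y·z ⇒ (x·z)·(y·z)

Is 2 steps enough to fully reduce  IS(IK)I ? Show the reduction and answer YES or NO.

Answer: YES — reaches normal form SKI in 2 ≤ 2 steps

Reduction:
  start: IS(IK)I
  step 1: S(IK)I
  step 2: SKI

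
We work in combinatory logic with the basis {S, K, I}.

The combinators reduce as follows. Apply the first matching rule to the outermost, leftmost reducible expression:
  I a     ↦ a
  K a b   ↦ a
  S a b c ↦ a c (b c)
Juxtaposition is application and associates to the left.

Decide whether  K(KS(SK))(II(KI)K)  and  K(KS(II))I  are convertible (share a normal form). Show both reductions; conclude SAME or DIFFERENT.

Term A:
  start: K(KS(SK))(II(KI)K)
  →1  KS(SK)
  →2  S

Term B:
  start: K(KS(II))I
  →1  KS(II)
  →2  S

Answer: SAME — A ⇓ S, B ⇓ S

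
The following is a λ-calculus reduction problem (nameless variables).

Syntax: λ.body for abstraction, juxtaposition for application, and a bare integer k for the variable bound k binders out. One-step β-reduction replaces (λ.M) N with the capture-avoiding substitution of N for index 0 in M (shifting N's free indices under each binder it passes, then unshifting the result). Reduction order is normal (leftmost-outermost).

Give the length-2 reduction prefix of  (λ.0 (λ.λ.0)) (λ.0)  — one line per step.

Answer: after 2 steps: λ.λ.0

Reduction:
  start: (λ.0 (λ.λ.0)) (λ.0)
  →1  (λ.0) (λ.λ.0)
  →2  λ.λ.0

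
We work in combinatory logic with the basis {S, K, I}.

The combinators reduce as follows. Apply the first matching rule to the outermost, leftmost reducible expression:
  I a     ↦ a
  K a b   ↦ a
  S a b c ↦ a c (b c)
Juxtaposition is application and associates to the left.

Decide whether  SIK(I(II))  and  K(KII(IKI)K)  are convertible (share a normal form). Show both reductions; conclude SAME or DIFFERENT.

Answer: SAME — A ⇓ KI, B ⇓ KI

Working:
Term A:
  start: SIK(I(II))
  [1] I(I(II))(K(I(II)))
  [2] I(II)(K(I(II)))
  [3] II(K(I(II)))
  [4] I(K(I(II)))
  [5] K(I(II))
  [6] K(II)
  [7] KI

Term B:
  start: K(KII(IKI)K)
  [1] K(I(IKI)K)
  [2] K(IKIK)
  [3] K(KIK)
  [4] KI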